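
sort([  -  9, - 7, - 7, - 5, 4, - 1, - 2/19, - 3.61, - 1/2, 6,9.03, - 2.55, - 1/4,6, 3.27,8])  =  [ - 9, - 7, - 7,-5, - 3.61, - 2.55, - 1, - 1/2, - 1/4, - 2/19,  3.27,  4,6, 6, 8, 9.03 ]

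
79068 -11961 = 67107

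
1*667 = 667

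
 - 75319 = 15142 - 90461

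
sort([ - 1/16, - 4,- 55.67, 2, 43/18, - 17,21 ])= [-55.67, - 17, - 4 , - 1/16,2,  43/18, 21]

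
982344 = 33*29768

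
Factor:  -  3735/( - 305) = 3^2*61^( - 1)*83^1 =747/61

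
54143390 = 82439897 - 28296507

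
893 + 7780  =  8673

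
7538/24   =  3769/12  =  314.08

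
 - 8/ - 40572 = 2/10143 = 0.00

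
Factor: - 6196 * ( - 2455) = 2^2*5^1 * 491^1*1549^1 = 15211180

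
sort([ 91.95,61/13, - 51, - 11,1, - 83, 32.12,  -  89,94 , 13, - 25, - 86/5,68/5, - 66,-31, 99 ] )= [ - 89,-83, - 66, - 51,-31,-25 , - 86/5, - 11 , 1,61/13,  13,68/5,32.12, 91.95, 94,99]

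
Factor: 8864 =2^5*277^1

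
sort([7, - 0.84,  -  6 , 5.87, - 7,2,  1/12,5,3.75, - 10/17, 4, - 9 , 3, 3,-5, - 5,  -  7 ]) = [  -  9, - 7,  -  7,  -  6, - 5,-5, - 0.84, - 10/17, 1/12, 2, 3, 3, 3.75, 4, 5, 5.87, 7 ]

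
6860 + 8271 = 15131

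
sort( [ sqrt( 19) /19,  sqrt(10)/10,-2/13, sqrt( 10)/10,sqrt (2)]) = [ - 2/13, sqrt( 19 )/19, sqrt( 10)/10,sqrt ( 10)/10, sqrt( 2)] 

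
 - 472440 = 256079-728519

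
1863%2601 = 1863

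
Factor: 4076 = 2^2*1019^1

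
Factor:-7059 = -3^1*13^1*181^1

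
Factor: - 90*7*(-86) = 54180 = 2^2  *3^2 * 5^1*7^1*43^1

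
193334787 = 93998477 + 99336310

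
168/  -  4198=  - 1 + 2015/2099 = -0.04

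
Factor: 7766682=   2^1*3^1*7^1*11^1*16811^1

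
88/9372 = 2/213=0.01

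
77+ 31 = 108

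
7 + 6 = 13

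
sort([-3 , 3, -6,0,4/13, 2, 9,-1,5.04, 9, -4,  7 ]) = [  -  6 ,  -  4, -3, - 1,  0,4/13,2,  3, 5.04, 7,9,9 ]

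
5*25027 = 125135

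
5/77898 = 5/77898 = 0.00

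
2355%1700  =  655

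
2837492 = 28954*98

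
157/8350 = 157/8350 = 0.02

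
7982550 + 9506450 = 17489000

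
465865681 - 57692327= 408173354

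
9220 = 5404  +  3816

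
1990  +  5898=7888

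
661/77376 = 661/77376 = 0.01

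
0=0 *6387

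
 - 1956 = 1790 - 3746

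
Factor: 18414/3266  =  9207/1633 = 3^3*11^1*23^( - 1) *31^1*71^(-1)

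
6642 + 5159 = 11801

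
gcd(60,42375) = 15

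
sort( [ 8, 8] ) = [ 8, 8 ]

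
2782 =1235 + 1547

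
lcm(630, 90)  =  630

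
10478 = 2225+8253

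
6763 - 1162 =5601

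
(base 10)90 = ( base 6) 230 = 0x5A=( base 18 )50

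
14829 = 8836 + 5993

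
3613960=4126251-512291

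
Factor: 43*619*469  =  7^1 *43^1 * 67^1 * 619^1 = 12483373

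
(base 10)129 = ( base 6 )333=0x81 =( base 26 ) 4p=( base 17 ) 7A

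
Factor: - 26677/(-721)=37 = 37^1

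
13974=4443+9531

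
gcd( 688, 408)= 8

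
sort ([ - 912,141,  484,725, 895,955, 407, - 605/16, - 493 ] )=[- 912, -493, - 605/16,141, 407, 484,  725,895,955]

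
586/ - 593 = - 586/593 = - 0.99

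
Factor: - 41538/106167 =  - 2^1*7^1*23^1*823^( - 1) = -  322/823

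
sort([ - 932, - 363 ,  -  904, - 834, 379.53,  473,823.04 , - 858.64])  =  [ - 932, - 904,-858.64, - 834, - 363, 379.53, 473, 823.04] 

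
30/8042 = 15/4021 = 0.00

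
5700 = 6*950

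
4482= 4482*1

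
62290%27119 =8052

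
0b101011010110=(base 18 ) 8A2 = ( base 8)5326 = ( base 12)1732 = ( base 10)2774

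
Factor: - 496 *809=-401264 = - 2^4*31^1*809^1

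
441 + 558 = 999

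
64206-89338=-25132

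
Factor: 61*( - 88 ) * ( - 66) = 354288 = 2^4 * 3^1 * 11^2 * 61^1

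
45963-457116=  - 411153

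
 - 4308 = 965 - 5273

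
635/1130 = 127/226 = 0.56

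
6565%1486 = 621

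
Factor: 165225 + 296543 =461768=2^3*197^1*293^1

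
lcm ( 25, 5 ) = 25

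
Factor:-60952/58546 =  - 76/73 = - 2^2 * 19^1 *73^( - 1 )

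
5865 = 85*69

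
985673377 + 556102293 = 1541775670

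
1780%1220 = 560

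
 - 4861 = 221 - 5082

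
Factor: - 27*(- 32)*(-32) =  -2^10*3^3 = - 27648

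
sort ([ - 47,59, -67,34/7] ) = [ - 67, - 47,34/7, 59 ]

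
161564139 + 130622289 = 292186428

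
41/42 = 41/42 =0.98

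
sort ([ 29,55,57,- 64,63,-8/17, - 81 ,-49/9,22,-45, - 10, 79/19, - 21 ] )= [ - 81,-64 ,-45,-21, - 10, - 49/9, - 8/17,79/19, 22,29,55, 57,63 ] 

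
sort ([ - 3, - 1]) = [ - 3, - 1 ]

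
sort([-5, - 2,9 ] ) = [ - 5,- 2, 9]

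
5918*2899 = 17156282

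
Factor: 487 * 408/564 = 16558/47 = 2^1 * 17^1 * 47^( - 1)*487^1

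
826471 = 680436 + 146035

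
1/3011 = 1/3011 = 0.00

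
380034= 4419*86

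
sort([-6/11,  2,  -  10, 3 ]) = [ -10, - 6/11,2 , 3] 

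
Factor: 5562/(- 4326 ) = -3^2*7^( -1 ) = - 9/7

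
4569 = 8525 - 3956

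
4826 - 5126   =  -300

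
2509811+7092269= 9602080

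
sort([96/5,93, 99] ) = [ 96/5, 93, 99]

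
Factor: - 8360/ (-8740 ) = 22/23 = 2^1*11^1 * 23^(- 1 ) 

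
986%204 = 170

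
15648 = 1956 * 8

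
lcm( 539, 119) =9163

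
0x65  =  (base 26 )3n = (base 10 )101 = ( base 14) 73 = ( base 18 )5B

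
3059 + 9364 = 12423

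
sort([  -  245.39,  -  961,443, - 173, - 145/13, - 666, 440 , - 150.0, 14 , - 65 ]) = [-961, - 666, - 245.39,-173, - 150.0,-65, -145/13,  14,440, 443]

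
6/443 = 6/443 = 0.01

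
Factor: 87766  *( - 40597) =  - 2^1*7^1*6269^1*40597^1 = -  3563036302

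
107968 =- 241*( - 448 ) 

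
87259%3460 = 759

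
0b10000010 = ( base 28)4i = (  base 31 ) 46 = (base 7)244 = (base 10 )130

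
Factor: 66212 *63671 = 2^2*16553^1 * 63671^1  =  4215784252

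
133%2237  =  133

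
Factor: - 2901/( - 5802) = 2^ ( - 1) = 1/2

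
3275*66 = 216150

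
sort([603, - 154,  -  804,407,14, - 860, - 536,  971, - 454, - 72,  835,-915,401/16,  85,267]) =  [ - 915, - 860, - 804, - 536, - 454,-154, -72, 14 , 401/16, 85 , 267, 407, 603,835, 971]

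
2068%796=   476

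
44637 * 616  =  27496392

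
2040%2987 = 2040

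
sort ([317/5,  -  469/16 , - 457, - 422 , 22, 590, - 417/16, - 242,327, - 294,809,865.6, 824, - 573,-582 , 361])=[ - 582, - 573, - 457, - 422, - 294, - 242, - 469/16, - 417/16,22, 317/5, 327,361, 590,  809,824,865.6 ] 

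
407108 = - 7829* ( - 52 )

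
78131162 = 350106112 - 271974950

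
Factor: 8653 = 17^1*509^1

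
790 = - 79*( - 10)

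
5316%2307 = 702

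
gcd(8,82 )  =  2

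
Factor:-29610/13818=- 15/7  =  - 3^1*5^1*7^( - 1 ) 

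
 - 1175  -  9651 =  - 10826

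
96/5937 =32/1979= 0.02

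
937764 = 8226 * 114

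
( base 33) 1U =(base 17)3c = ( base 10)63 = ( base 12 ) 53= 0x3f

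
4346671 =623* 6977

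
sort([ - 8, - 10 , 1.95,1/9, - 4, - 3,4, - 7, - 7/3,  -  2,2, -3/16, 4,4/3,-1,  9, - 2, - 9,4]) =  [ - 10,-9, -8, - 7, - 4, - 3,-7/3, - 2, - 2 , - 1, - 3/16, 1/9, 4/3,1.95, 2,4 , 4,4, 9]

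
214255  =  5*42851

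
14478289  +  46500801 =60979090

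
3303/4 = 825  +  3/4=825.75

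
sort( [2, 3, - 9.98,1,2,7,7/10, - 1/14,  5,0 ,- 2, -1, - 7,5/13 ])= [  -  9.98,-7, -2, - 1,  -  1/14, 0,5/13,7/10,1,  2, 2,3, 5 , 7]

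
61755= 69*895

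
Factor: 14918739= 3^1*11^1*452083^1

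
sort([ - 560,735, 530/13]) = [-560,530/13,735] 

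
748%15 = 13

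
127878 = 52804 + 75074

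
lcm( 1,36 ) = 36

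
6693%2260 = 2173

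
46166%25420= 20746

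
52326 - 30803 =21523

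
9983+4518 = 14501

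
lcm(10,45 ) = 90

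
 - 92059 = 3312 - 95371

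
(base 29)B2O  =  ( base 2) 10010001110101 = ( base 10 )9333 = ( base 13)432c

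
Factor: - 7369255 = -5^1*269^1*5479^1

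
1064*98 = 104272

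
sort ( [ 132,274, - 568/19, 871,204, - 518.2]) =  [ - 518.2,-568/19,132,204, 274,871]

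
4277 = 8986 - 4709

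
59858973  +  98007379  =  157866352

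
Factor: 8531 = 19^1*449^1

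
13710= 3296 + 10414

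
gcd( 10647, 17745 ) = 3549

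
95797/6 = 95797/6= 15966.17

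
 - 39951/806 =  - 39951/806= -49.57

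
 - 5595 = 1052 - 6647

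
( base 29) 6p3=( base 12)3412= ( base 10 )5774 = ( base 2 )1011010001110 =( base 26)8e2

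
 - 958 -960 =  - 1918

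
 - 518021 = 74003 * ( - 7)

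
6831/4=6831/4  =  1707.75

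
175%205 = 175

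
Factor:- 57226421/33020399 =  - 7^1*  43^1 * 190121^1*33020399^( - 1)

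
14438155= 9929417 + 4508738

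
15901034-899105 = 15001929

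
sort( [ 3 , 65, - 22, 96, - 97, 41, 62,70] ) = [-97,-22, 3,41,  62,65, 70,96 ]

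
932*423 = 394236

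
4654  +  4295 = 8949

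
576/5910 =96/985 = 0.10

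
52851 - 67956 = - 15105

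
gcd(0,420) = 420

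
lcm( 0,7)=0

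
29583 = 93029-63446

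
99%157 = 99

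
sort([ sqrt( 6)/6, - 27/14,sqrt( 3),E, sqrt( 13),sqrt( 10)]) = [ - 27/14,sqrt( 6 )/6, sqrt( 3),E,sqrt (10),sqrt(13)]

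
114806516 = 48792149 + 66014367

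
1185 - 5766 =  - 4581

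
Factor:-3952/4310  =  - 2^3 * 5^( - 1 )*13^1*19^1*431^(-1) = - 1976/2155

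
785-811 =-26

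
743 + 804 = 1547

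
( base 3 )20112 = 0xB0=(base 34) 56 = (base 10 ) 176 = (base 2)10110000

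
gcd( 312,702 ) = 78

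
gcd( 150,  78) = 6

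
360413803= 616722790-256308987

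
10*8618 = 86180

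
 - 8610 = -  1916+-6694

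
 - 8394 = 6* (-1399) 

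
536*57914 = 31041904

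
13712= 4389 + 9323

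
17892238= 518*34541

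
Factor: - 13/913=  - 11^ ( - 1)*13^1 * 83^ ( - 1) 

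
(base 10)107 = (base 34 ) 35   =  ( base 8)153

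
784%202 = 178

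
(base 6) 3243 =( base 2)1011101011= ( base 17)29G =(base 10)747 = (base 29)pm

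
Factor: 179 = 179^1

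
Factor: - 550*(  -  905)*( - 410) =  - 2^2*5^4*11^1*41^1*181^1=- 204077500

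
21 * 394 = 8274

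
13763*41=564283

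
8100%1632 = 1572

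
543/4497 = 181/1499  =  0.12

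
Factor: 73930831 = 13^1*29^1*41^1 * 4783^1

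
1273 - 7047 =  - 5774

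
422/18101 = 422/18101 = 0.02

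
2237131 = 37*60463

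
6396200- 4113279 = 2282921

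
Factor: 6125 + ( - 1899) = 2^1*2113^1 = 4226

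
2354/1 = 2354 = 2354.00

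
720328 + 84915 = 805243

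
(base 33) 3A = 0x6d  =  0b1101101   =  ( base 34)37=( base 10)109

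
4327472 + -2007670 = 2319802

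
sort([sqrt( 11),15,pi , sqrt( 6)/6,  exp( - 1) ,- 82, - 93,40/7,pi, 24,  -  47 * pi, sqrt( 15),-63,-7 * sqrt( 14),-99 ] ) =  [ - 47 * pi, - 99,- 93 ,-82, - 63,-7 * sqrt(  14 ) , exp(  -  1), sqrt(6)/6, pi,pi , sqrt( 11),sqrt( 15), 40/7 , 15, 24 ] 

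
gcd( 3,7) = 1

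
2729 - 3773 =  - 1044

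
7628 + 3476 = 11104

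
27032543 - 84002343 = - 56969800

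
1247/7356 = 1247/7356 = 0.17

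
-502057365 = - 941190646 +439133281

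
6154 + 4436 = 10590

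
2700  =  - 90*( - 30) 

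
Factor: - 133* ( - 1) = 133= 7^1*19^1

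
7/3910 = 7/3910= 0.00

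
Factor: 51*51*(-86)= -2^1*3^2*17^2 *43^1 = -223686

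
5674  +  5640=11314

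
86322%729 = 300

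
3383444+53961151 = 57344595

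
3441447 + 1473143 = 4914590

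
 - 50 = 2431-2481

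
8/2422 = 4/1211 = 0.00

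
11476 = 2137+9339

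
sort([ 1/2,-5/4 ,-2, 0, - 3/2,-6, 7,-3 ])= [ - 6, - 3,-2, - 3/2, - 5/4,0, 1/2, 7] 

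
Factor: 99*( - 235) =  -3^2*5^1*11^1*47^1=   - 23265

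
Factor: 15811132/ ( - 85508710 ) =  - 7905566/42754355 = -  2^1  *5^(-1) * 7^( - 1 ) *23^( - 1 )*71^1 * 173^ ( - 1 ) * 307^ (-1 ) * 55673^1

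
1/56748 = 1/56748=   0.00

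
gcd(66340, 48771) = 1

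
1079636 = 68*15877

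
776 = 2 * 388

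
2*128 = 256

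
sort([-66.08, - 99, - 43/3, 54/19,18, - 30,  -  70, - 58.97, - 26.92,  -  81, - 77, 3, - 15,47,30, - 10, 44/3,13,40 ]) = [ - 99,  -  81, - 77,-70,-66.08, - 58.97, - 30,-26.92, - 15 ,  -  43/3, - 10,54/19,3,13,44/3, 18,30,40,47] 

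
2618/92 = 28 + 21/46 = 28.46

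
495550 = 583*850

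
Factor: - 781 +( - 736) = - 1517 = - 37^1*41^1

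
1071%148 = 35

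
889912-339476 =550436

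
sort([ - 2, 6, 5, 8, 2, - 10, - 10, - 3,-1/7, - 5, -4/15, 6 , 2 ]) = [ - 10, - 10,-5,-3,-2, - 4/15,- 1/7,  2, 2, 5, 6, 6, 8 ]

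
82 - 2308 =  - 2226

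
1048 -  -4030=5078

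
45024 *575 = 25888800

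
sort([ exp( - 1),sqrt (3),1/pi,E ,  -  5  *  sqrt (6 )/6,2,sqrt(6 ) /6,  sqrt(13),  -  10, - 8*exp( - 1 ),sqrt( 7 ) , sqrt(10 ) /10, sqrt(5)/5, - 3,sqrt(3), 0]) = [-10, - 3, - 8*exp( - 1), - 5*sqrt(6 )/6, 0 , sqrt(10)/10,1/pi, exp(  -  1) , sqrt(  6)/6,sqrt(5) /5,sqrt(3 ) , sqrt( 3), 2,sqrt(7 ),  E , sqrt( 13)] 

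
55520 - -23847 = 79367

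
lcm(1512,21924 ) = 43848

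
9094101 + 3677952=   12772053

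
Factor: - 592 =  - 2^4*37^1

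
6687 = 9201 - 2514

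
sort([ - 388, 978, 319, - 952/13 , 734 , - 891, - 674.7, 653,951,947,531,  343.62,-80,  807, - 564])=[ - 891, - 674.7, - 564,-388, - 80, - 952/13,319, 343.62,531, 653, 734 , 807,947, 951,978 ] 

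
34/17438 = 17/8719 = 0.00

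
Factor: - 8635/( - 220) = 2^( - 2 )*157^1 = 157/4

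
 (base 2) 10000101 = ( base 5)1013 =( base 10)133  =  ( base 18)77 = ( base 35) 3s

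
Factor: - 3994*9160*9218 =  - 2^5*5^1*11^1*229^1*419^1 * 1997^1  =  - 337240898720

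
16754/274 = 8377/137 = 61.15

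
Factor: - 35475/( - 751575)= 43/911=43^1 * 911^(- 1) 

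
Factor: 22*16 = 352= 2^5*11^1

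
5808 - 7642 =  - 1834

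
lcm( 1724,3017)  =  12068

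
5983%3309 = 2674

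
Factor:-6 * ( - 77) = 462 = 2^1*3^1*7^1*11^1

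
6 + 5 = 11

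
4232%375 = 107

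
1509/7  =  215 + 4/7  =  215.57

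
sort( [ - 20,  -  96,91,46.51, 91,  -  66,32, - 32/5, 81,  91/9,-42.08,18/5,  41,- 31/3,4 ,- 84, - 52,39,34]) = [-96,  -  84, - 66, - 52, - 42.08,  -  20,  -  31/3, - 32/5,18/5,4,91/9,32,34,39,41,46.51,81,91,91 ]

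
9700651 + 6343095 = 16043746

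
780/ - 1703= - 1+71/131 = - 0.46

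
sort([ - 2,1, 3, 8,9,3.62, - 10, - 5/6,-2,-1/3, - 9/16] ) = [ - 10,- 2,-2,-5/6,-9/16,-1/3,1, 3,3.62,8 , 9]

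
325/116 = 2 + 93/116= 2.80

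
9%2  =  1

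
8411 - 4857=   3554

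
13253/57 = 13253/57 = 232.51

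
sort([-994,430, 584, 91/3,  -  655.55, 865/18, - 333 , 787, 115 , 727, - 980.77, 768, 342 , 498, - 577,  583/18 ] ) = [ -994, - 980.77,  -  655.55, - 577, - 333,91/3, 583/18, 865/18, 115, 342, 430,498,584, 727, 768, 787 ]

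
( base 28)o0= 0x2A0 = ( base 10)672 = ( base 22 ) 18c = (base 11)561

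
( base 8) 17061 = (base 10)7729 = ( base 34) 6nb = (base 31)81a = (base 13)3697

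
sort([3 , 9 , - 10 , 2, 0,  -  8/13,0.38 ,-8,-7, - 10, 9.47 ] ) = [ - 10, - 10, - 8,-7, - 8/13, 0,0.38,2, 3,9,9.47 ]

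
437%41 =27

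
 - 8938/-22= 4469/11 = 406.27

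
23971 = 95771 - 71800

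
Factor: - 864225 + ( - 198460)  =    -  5^1*13^1*16349^1 = - 1062685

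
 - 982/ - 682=1 + 150/341 = 1.44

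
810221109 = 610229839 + 199991270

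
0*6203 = 0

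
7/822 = 7/822 =0.01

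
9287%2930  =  497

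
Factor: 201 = 3^1*67^1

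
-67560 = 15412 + - 82972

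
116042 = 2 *58021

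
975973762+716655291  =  1692629053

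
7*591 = 4137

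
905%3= 2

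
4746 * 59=280014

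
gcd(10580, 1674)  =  2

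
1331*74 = 98494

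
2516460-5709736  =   - 3193276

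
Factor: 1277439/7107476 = 2^ (-2)*3^1*61^ ( - 1 ) * 29129^( - 1 )*425813^1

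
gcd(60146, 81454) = 2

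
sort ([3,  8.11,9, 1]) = [1,3,8.11,9 ] 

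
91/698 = 91/698 = 0.13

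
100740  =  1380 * 73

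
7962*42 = 334404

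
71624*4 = 286496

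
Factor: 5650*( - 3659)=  - 20673350 =-2^1 * 5^2*113^1*3659^1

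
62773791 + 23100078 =85873869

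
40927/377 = 108+ 211/377 = 108.56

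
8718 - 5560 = 3158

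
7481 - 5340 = 2141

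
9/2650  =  9/2650 = 0.00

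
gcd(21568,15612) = 4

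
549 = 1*549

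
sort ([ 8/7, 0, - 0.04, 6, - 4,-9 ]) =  [ - 9, - 4, - 0.04,0, 8/7, 6 ]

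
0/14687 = 0 = 0.00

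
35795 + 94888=130683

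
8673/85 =8673/85 = 102.04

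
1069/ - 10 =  - 1069/10 = - 106.90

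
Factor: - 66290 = - 2^1*5^1 * 7^1*947^1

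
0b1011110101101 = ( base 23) bac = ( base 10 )6061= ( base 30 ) 6M1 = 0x17ad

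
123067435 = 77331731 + 45735704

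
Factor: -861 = -3^1*7^1*41^1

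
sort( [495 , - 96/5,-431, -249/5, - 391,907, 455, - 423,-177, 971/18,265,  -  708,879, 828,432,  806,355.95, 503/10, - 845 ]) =[ - 845, - 708,  -  431,-423, - 391 , - 177, - 249/5, - 96/5,503/10,971/18, 265,355.95, 432,455,495,806,828,879,  907]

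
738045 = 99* 7455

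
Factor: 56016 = 2^4 *3^2*389^1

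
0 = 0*52203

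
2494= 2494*1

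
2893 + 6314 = 9207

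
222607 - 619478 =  -396871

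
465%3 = 0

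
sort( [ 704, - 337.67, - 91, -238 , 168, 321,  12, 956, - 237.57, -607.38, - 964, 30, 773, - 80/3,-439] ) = [ - 964, - 607.38, - 439, - 337.67, - 238, - 237.57,  -  91, - 80/3,  12,30,  168,321 , 704, 773, 956 ]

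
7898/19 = 415 + 13/19= 415.68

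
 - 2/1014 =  - 1 + 506/507 = - 0.00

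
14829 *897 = 13301613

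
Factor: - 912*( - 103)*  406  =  38138016 =2^5*3^1*7^1*19^1*29^1*103^1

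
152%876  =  152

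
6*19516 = 117096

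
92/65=92/65 = 1.42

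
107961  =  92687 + 15274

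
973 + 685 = 1658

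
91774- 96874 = - 5100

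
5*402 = 2010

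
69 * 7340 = 506460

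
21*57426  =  1205946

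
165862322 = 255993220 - 90130898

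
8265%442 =309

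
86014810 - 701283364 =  - 615268554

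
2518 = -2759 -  - 5277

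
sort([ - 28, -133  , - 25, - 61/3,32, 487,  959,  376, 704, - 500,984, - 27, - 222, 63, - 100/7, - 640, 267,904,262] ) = [ - 640, - 500 , - 222, - 133 ,  -  28, - 27, - 25 , - 61/3,-100/7,32, 63, 262 , 267,  376 , 487,704,904,959, 984 ]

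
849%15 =9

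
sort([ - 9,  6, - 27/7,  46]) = [ - 9,  -  27/7,6,46 ] 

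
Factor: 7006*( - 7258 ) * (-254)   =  2^3 * 19^1*31^1*113^1*127^1*191^1  =  12915785192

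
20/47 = 20/47= 0.43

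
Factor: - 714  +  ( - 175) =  -7^1*127^1 = - 889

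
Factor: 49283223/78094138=2^( - 1)*3^1*11^1*37^1*181^1*223^1  *  39047069^( - 1 ) 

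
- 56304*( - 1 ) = 56304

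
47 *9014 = 423658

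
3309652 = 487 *6796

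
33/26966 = 33/26966 = 0.00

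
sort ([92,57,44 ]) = [44,57,92]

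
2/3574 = 1/1787 = 0.00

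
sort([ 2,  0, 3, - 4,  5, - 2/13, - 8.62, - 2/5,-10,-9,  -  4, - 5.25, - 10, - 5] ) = [ - 10, - 10 , - 9, - 8.62, - 5.25, - 5 ,- 4, - 4, - 2/5 , -2/13,0, 2, 3 , 5]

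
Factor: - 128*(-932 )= 2^9*233^1= 119296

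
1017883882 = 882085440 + 135798442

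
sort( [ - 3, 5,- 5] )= [ - 5, - 3, 5]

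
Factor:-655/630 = -2^( - 1 )*3^(-2) *7^( - 1)*131^1 = - 131/126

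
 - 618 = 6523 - 7141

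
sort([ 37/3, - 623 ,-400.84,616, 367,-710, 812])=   [  -  710,- 623, - 400.84,37/3,367,616, 812]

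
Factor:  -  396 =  - 2^2 * 3^2*11^1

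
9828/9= 1092 = 1092.00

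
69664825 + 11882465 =81547290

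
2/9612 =1/4806 = 0.00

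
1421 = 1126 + 295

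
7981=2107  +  5874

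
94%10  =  4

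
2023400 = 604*3350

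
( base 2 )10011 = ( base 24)j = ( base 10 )19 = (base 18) 11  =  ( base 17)12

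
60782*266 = 16168012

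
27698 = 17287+10411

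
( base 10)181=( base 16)B5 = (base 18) A1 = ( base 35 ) 56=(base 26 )6p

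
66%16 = 2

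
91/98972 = 91/98972 = 0.00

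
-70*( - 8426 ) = 589820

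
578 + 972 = 1550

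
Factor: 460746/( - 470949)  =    -  858/877 = - 2^1 * 3^1*11^1*13^1*877^(  -  1)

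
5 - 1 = 4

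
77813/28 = 77813/28 = 2779.04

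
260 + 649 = 909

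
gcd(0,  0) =0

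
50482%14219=7825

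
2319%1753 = 566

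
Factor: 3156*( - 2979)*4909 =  - 2^2 * 3^3*263^1 * 331^1 * 4909^1 = - 46153063116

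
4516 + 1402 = 5918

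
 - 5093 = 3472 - 8565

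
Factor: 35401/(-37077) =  - 3^( - 1 ) *17^ ( - 1 ) * 727^(-1) * 35401^1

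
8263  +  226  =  8489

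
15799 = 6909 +8890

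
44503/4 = 44503/4=11125.75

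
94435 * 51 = 4816185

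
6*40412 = 242472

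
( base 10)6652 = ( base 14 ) 25d2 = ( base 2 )1100111111100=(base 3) 100010101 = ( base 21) F1G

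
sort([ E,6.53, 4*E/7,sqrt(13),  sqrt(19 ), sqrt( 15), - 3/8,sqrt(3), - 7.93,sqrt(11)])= [ - 7.93,  -  3/8,4*E/7,  sqrt(3), E,sqrt ( 11 ), sqrt( 13 ),sqrt( 15),sqrt( 19 ), 6.53 ]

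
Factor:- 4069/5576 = -2^(-3)*13^1*17^ (-1 ) *41^(  -  1)*313^1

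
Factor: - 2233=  - 7^1*11^1*29^1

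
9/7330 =9/7330 = 0.00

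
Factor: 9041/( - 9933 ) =-3^( - 1)*7^( - 1) * 11^( - 1) * 43^( - 1 ) * 9041^1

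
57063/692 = 82 + 319/692  =  82.46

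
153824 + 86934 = 240758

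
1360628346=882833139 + 477795207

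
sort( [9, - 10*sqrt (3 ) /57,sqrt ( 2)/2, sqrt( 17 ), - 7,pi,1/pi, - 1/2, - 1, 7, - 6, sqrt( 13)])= [ - 7, - 6, - 1,- 1/2, - 10*sqrt(3)/57, 1/pi,sqrt( 2 )/2, pi, sqrt(13 ), sqrt ( 17 ) , 7, 9] 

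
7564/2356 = 61/19 = 3.21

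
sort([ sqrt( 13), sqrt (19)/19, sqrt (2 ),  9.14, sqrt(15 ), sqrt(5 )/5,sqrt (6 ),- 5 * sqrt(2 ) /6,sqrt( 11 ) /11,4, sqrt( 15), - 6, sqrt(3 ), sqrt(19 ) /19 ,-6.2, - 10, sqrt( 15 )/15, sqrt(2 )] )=[ - 10 , - 6.2,  -  6, - 5*sqrt( 2 ) /6,sqrt (19 ) /19,sqrt(19) /19,sqrt (15) /15, sqrt( 11 ) /11,sqrt(5)/5, sqrt( 2 ), sqrt(2), sqrt( 3 ), sqrt( 6), sqrt(13),sqrt( 15),sqrt( 15 ), 4, 9.14]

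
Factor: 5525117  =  13^2* 32693^1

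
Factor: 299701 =299701^1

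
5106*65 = 331890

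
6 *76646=459876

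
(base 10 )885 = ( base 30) TF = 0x375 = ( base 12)619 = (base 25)1aa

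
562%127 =54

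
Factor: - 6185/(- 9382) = 2^ (  -  1)*5^1*1237^1* 4691^( - 1 ) 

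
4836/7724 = 1209/1931 = 0.63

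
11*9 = 99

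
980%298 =86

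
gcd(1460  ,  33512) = 4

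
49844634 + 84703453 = 134548087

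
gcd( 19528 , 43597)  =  1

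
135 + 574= 709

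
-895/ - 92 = 895/92 = 9.73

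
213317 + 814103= 1027420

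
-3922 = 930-4852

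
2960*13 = 38480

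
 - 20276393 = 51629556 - 71905949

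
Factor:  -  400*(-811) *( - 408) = -2^7 *3^1*5^2*17^1* 811^1 = -  132355200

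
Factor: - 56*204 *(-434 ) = 4958016 = 2^6*3^1*7^2 * 17^1*31^1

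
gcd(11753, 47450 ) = 73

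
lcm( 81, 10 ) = 810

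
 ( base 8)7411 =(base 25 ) 63o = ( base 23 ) 768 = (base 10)3849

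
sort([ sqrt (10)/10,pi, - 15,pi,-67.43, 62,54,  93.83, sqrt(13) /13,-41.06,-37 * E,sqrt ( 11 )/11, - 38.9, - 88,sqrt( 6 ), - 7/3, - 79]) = [  -  37*E,  -  88,-79, - 67.43,-41.06, - 38.9, - 15, - 7/3,sqrt( 13)/13, sqrt( 11)/11, sqrt(10)/10, sqrt( 6 ),pi,pi, 54,62,93.83 ] 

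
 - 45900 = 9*( - 5100)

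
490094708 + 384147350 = 874242058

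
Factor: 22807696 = 2^4 * 1425481^1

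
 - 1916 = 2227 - 4143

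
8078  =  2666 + 5412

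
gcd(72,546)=6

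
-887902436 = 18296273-906198709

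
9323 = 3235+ 6088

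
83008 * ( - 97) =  -8051776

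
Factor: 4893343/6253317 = 699049/893331 = 3^ ( - 2)*13^1*53773^1*99259^(  -  1 ) 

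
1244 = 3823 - 2579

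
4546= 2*2273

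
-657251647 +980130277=322878630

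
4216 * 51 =215016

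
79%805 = 79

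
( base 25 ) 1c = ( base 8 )45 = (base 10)37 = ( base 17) 23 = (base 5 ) 122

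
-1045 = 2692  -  3737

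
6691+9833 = 16524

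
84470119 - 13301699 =71168420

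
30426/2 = 15213 = 15213.00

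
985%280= 145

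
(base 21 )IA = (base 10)388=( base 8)604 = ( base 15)1ad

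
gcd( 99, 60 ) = 3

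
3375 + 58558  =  61933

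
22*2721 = 59862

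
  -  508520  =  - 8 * 63565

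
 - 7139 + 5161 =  - 1978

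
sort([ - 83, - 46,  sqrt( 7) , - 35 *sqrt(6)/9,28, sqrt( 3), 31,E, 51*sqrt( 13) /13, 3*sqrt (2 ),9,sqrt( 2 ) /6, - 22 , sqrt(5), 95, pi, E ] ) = [- 83, -46, - 22,  -  35*sqrt( 6)/9,sqrt( 2 ) /6,sqrt(3 ),sqrt (5), sqrt( 7 ),E , E, pi , 3 *sqrt( 2),9, 51 * sqrt( 13 ) /13,28, 31, 95 ]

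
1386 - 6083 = -4697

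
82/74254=41/37127 = 0.00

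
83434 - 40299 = 43135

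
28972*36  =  1042992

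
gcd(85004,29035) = 1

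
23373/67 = 348 + 57/67 = 348.85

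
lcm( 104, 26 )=104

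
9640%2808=1216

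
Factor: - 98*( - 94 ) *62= 2^3 * 7^2*31^1 * 47^1 = 571144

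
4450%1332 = 454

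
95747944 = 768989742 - 673241798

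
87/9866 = 87/9866 =0.01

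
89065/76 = 1171  +  69/76 = 1171.91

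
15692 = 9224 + 6468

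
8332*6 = 49992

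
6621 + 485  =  7106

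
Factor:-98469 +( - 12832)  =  -111301  =  - 111301^1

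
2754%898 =60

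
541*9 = 4869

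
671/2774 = 671/2774 = 0.24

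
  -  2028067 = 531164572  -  533192639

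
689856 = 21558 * 32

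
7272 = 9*808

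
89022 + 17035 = 106057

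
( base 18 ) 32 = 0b111000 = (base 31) 1p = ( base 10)56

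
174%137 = 37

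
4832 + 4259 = 9091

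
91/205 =91/205 = 0.44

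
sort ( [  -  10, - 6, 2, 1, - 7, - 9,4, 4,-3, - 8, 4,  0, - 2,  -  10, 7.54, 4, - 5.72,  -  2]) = [ - 10, - 10, - 9, - 8, - 7, - 6 , - 5.72,-3,  -  2, - 2,0, 1, 2, 4,4, 4,4,7.54 ] 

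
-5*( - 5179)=25895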